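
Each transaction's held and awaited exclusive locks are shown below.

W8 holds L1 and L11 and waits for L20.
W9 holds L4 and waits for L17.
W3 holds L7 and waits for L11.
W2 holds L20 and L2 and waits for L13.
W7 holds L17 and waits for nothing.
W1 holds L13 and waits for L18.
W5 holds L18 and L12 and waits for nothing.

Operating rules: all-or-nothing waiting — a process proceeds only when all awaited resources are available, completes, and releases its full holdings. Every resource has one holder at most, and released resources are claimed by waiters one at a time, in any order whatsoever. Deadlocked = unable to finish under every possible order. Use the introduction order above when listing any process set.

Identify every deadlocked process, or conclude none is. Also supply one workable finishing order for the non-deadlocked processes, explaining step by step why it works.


Nothing here is deadlocked.
Key observation: the wait relation is loop-free; peeling off processes with no waits unwinds the whole state.
One completion order for the rest: W5, W7, W9, W1, W2, W8, W3.
Verifying each step:
  W5: no waits; runs immediately, freeing L18 and L12
  W7: no waits; runs immediately, freeing L17
  W9 waits on L17 — all released -> runs and releases L4
  W1 waits on L18 — all released -> runs and releases L13
  W2 waits on L13 — all released -> runs and releases L20 and L2
  W8 waits on L20 — all released -> runs and releases L1 and L11
  W3 waits on L11 — all released -> runs and releases L7


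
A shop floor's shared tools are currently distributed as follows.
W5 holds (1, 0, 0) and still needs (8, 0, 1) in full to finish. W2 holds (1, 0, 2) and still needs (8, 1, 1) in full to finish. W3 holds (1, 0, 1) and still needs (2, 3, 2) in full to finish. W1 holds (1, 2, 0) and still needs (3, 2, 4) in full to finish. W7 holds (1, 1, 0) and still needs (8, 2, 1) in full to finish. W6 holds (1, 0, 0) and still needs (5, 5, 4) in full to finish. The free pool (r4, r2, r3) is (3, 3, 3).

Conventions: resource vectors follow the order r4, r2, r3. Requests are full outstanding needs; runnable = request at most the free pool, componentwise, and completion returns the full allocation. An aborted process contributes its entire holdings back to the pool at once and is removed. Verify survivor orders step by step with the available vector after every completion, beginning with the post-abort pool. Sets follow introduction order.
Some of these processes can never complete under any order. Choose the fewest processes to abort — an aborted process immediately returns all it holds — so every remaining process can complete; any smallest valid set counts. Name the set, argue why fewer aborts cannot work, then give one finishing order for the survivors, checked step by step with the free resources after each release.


Abort W5 and W7.
Key observation: W2 was stuck for good until W5 and W7 gave back (2, 1, 0); in the order shown it finishes at step 4.
No one abort is enough; case by case: W5 alone leaves W2 blocked (short on r4); W2 alone leaves W5 blocked (short on r4); W3 alone leaves W5 blocked (short on r4); W1 alone leaves W5 blocked (short on r4); W7 alone leaves W5 blocked (short on r4); W6 alone leaves W5 blocked (short on r4).
Survivors finish in the order: W3, W1, W6, W2. Walking it through (pool after the aborts first):
  pool = (5, 4, 3)
  run W3 (needs (2, 3, 2), free (5, 4, 3)); after release of (1, 0, 1) the pool is (6, 4, 4)
  run W1 (needs (3, 2, 4), free (6, 4, 4)); after release of (1, 2, 0) the pool is (7, 6, 4)
  run W6 (needs (5, 5, 4), free (7, 6, 4)); after release of (1, 0, 0) the pool is (8, 6, 4)
  run W2 (needs (8, 1, 1), free (8, 6, 4)); after release of (1, 0, 2) the pool is (9, 6, 6)


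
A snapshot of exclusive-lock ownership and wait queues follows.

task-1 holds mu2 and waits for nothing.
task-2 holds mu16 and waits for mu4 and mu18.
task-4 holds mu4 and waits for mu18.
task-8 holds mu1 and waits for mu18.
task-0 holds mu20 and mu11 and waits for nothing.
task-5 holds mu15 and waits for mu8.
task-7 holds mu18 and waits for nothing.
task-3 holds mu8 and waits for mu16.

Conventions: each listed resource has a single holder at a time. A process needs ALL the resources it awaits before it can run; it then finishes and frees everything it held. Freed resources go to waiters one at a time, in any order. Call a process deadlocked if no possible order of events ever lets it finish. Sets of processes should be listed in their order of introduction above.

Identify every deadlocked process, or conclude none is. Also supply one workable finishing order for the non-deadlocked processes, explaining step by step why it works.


Nothing here is deadlocked.
Key observation: the waits form no ring: some process can always run, and its releases unblock the others one by one.
A valid finishing order for the others: task-7, task-8, task-1, task-0, task-4, task-2, task-3, task-5.
Walking it through:
  task-7 waits on nothing -> runs at once and releases mu18
  run task-8 (all its waits — mu18 — are resolved); releases mu1
  task-1 waits on nothing -> runs at once and releases mu2
  task-0 waits on nothing -> runs at once and releases mu20 and mu11
  run task-4 (all its waits — mu18 — are resolved); releases mu4
  run task-2 (all its waits — mu4 and mu18 — are resolved); releases mu16
  run task-3 (all its waits — mu16 — are resolved); releases mu8
  run task-5 (all its waits — mu8 — are resolved); releases mu15


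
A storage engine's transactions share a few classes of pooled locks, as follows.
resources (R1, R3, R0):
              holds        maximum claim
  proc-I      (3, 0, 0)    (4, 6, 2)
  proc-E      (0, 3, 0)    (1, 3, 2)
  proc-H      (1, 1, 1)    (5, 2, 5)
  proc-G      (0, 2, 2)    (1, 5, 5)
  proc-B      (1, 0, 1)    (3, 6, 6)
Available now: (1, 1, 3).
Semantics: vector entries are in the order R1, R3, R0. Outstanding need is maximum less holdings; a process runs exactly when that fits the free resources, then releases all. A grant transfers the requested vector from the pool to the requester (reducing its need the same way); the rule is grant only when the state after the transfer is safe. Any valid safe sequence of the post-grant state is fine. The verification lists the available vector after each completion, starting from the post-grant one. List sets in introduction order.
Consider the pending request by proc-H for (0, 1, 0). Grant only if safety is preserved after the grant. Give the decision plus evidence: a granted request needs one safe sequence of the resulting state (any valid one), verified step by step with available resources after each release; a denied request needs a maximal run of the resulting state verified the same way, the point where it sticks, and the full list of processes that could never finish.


DENY — the pretend-granted state is unsafe.
Key observation: after proc-E, proc-G the pool peaks at (1, 5, 5), and each blocked process is short somewhere: proc-I on R3; proc-H on R1; proc-B on R1, R3.
After a pretend grant, a maximal execution: proc-E, proc-G — then nothing else fits. Verifying each step:
  pool = (1, 0, 3)
  run proc-E (needs (1, 0, 2), free (1, 0, 3)); after release of (0, 3, 0) the pool is (1, 3, 3)
  run proc-G (needs (1, 3, 3), free (1, 3, 3)); after release of (0, 2, 2) the pool is (1, 5, 5)
  blocked: proc-I wants (1, 6, 2), pool (1, 5, 5) — not enough R3
  blocked: proc-H wants (4, 0, 4), pool (1, 5, 5) — not enough R1
  blocked: proc-B wants (2, 6, 5), pool (1, 5, 5) — not enough R1 and R3
Processes that could never finish after the grant: proc-I, proc-H and proc-B.


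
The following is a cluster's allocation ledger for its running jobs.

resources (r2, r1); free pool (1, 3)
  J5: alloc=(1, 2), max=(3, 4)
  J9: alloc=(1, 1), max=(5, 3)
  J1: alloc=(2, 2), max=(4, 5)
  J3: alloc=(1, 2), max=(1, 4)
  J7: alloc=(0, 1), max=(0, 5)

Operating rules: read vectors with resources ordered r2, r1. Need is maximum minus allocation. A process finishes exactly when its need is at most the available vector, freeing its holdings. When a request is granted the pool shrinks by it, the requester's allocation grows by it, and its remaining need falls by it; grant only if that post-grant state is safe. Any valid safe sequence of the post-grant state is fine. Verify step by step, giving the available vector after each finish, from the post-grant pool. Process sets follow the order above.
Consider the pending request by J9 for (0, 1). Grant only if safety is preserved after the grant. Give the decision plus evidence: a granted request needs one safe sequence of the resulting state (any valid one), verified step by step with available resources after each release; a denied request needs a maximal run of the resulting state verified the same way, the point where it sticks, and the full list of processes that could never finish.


GRANT — the state after the grant stays safe, e.g. via J3, J1, J7, J9, J5.
Key observation: (1, 2) free after granting still covers J3 first, and each release covers the next.
Check on the post-grant state, step by step:
  pool = (1, 2)
  run J3 (needs (0, 2), free (1, 2)); after release of (1, 2) the pool is (2, 4)
  run J1 (needs (2, 3), free (2, 4)); after release of (2, 2) the pool is (4, 6)
  run J7 (needs (0, 4), free (4, 6)); after release of (0, 1) the pool is (4, 7)
  run J9 (needs (4, 1), free (4, 7)); after release of (1, 2) the pool is (5, 9)
  run J5 (needs (2, 2), free (5, 9)); after release of (1, 2) the pool is (6, 11)


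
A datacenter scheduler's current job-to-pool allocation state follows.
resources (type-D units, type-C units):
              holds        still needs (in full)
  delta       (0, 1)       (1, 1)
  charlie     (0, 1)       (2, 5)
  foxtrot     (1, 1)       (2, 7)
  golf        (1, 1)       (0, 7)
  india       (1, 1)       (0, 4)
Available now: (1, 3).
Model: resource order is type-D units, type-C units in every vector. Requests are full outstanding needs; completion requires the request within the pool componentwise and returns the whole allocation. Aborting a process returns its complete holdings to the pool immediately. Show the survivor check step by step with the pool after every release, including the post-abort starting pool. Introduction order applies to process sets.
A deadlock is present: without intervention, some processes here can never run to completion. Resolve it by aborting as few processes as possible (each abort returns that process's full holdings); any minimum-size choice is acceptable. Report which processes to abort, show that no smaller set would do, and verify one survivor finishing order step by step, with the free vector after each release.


The answer: abort foxtrot.
Key observation: golf could never have finished before the abort; with (1, 1) returned by foxtrot, it fits at step 4.
No smaller set exists: with zero aborts the deadlock remains.
Survivors finish in the order: india, charlie, delta, golf. Walking it through (pool after the aborts first):
  pool = (2, 4)
  india needs (0, 4) <= (2, 4) -> finishes; pool += (1, 1) = (3, 5)
  charlie needs (2, 5) <= (3, 5) -> finishes; pool += (0, 1) = (3, 6)
  delta needs (1, 1) <= (3, 6) -> finishes; pool += (0, 1) = (3, 7)
  golf needs (0, 7) <= (3, 7) -> finishes; pool += (1, 1) = (4, 8)


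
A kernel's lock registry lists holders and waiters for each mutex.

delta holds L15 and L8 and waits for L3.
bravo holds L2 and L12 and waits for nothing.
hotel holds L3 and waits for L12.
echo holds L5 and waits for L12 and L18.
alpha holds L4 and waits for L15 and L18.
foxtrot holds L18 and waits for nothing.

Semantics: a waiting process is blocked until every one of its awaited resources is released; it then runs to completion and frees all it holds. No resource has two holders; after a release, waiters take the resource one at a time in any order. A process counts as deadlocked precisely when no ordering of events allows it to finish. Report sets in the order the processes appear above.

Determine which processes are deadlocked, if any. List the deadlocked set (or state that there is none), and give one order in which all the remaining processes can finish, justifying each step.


No process is deadlocked.
Key observation: the wait relation is loop-free; peeling off processes with no waits unwinds the whole state.
One completion order for the rest: foxtrot, bravo, hotel, delta, echo, alpha.
Walking it through:
  foxtrot waits on nothing -> runs at once and releases L18
  bravo waits on nothing -> runs at once and releases L2 and L12
  hotel: everything it awaited (L12) is free; runs, freeing L3
  delta: everything it awaited (L3) is free; runs, freeing L15 and L8
  echo: everything it awaited (L12 and L18) is free; runs, freeing L5
  alpha: everything it awaited (L15 and L18) is free; runs, freeing L4


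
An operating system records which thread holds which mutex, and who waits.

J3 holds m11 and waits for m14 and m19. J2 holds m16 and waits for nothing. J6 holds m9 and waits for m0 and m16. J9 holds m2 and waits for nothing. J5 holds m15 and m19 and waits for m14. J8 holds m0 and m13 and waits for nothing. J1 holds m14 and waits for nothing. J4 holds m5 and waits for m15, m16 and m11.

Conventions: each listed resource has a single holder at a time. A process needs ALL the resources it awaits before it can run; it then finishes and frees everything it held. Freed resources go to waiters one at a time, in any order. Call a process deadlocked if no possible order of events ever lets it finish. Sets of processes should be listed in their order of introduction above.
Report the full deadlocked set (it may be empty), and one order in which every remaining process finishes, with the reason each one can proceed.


The deadlocked set is empty.
Key observation: all waits point, directly or indirectly, at processes that can finish, so nothing is permanently blocked.
A valid finishing order for the others: J1, J2, J8, J6, J9, J5, J3, J4.
Check, step by step:
  J1 waits on nothing -> runs at once and releases m14
  J2 waits on nothing -> runs at once and releases m16
  J8 waits on nothing -> runs at once and releases m0 and m13
  run J6 (all its waits — m0 and m16 — are resolved); releases m9
  J9 waits on nothing -> runs at once and releases m2
  run J5 (all its waits — m14 — are resolved); releases m15 and m19
  run J3 (all its waits — m14 and m19 — are resolved); releases m11
  run J4 (all its waits — m15, m16 and m11 — are resolved); releases m5


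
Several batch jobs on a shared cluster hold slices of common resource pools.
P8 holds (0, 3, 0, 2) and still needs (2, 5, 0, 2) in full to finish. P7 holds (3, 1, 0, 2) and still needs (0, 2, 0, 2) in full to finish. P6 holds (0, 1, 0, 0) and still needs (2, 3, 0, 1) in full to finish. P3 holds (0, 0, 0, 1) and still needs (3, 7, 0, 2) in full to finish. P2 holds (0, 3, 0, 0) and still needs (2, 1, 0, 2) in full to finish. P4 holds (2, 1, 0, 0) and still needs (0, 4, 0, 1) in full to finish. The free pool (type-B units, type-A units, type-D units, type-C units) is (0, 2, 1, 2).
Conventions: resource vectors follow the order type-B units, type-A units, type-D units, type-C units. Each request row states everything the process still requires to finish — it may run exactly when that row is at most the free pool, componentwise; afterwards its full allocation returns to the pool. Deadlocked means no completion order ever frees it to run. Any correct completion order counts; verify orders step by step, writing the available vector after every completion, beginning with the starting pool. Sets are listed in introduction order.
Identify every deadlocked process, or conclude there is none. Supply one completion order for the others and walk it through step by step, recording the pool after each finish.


The deadlocked set is empty.
Key observation: P7 fits the free pool immediately, and its release cascades until everyone finishes.
A valid finishing order for the others: P7, P2, P8, P4, P6, P3. Step-by-step check:
  pool = (0, 2, 1, 2)
  P7: need (0, 2, 0, 2) fits (0, 2, 1, 2); releases (3, 1, 0, 2), pool now (3, 3, 1, 4)
  P2: need (2, 1, 0, 2) fits (3, 3, 1, 4); releases (0, 3, 0, 0), pool now (3, 6, 1, 4)
  P8: need (2, 5, 0, 2) fits (3, 6, 1, 4); releases (0, 3, 0, 2), pool now (3, 9, 1, 6)
  P4: need (0, 4, 0, 1) fits (3, 9, 1, 6); releases (2, 1, 0, 0), pool now (5, 10, 1, 6)
  P6: need (2, 3, 0, 1) fits (5, 10, 1, 6); releases (0, 1, 0, 0), pool now (5, 11, 1, 6)
  P3: need (3, 7, 0, 2) fits (5, 11, 1, 6); releases (0, 0, 0, 1), pool now (5, 11, 1, 7)


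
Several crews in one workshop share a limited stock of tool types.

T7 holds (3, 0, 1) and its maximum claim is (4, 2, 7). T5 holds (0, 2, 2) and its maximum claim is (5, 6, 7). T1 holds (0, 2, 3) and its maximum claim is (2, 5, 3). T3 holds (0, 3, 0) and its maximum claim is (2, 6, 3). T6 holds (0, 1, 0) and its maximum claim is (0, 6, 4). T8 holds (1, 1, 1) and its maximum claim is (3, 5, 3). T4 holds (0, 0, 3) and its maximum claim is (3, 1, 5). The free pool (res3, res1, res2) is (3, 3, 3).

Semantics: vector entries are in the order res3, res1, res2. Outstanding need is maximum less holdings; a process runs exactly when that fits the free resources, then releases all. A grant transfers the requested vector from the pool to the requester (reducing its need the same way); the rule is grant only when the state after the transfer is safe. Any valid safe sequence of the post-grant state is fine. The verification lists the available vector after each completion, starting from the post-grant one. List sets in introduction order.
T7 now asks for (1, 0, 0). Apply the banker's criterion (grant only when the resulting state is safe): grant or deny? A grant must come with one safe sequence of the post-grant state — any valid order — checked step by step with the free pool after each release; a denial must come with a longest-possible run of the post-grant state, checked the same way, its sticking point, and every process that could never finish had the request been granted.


GRANT — the state after the grant stays safe, e.g. via T1, T8, T7, T4, T5, T6, T3.
Key observation: the grant leaves (2, 3, 3) free — enough for T1, whose release restarts the cascade.
Verifying the post-grant state step by step:
  pool = (2, 3, 3)
  run T1 (needs (2, 3, 0), free (2, 3, 3)); after release of (0, 2, 3) the pool is (2, 5, 6)
  run T8 (needs (2, 4, 2), free (2, 5, 6)); after release of (1, 1, 1) the pool is (3, 6, 7)
  run T7 (needs (0, 2, 6), free (3, 6, 7)); after release of (4, 0, 1) the pool is (7, 6, 8)
  run T4 (needs (3, 1, 2), free (7, 6, 8)); after release of (0, 0, 3) the pool is (7, 6, 11)
  run T5 (needs (5, 4, 5), free (7, 6, 11)); after release of (0, 2, 2) the pool is (7, 8, 13)
  run T6 (needs (0, 5, 4), free (7, 8, 13)); after release of (0, 1, 0) the pool is (7, 9, 13)
  run T3 (needs (2, 3, 3), free (7, 9, 13)); after release of (0, 3, 0) the pool is (7, 12, 13)


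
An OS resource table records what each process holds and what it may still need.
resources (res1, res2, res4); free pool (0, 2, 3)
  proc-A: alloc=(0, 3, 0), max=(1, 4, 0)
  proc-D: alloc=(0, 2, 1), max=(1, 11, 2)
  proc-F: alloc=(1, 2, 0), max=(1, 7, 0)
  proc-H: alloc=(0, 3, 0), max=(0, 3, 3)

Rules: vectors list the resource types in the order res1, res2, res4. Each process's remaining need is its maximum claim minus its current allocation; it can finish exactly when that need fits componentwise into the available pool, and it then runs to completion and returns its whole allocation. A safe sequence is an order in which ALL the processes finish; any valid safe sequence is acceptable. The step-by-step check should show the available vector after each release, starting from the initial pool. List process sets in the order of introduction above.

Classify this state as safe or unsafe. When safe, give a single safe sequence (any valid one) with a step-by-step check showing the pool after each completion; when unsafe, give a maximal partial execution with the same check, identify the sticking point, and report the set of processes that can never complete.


SAFE — a valid safe sequence is proc-H, proc-F, proc-A, proc-D.
Key observation: the first exact fit in this order is proc-H — it needs (0, 0, 3) with (0, 2, 3) free, meeting a requested resource to the last unit.
Verifying each step:
  pool = (0, 2, 3)
  proc-H needs (0, 0, 3) <= (0, 2, 3) -> finishes; pool += (0, 3, 0) = (0, 5, 3)
  proc-F needs (0, 5, 0) <= (0, 5, 3) -> finishes; pool += (1, 2, 0) = (1, 7, 3)
  proc-A needs (1, 1, 0) <= (1, 7, 3) -> finishes; pool += (0, 3, 0) = (1, 10, 3)
  proc-D needs (1, 9, 1) <= (1, 10, 3) -> finishes; pool += (0, 2, 1) = (1, 12, 4)


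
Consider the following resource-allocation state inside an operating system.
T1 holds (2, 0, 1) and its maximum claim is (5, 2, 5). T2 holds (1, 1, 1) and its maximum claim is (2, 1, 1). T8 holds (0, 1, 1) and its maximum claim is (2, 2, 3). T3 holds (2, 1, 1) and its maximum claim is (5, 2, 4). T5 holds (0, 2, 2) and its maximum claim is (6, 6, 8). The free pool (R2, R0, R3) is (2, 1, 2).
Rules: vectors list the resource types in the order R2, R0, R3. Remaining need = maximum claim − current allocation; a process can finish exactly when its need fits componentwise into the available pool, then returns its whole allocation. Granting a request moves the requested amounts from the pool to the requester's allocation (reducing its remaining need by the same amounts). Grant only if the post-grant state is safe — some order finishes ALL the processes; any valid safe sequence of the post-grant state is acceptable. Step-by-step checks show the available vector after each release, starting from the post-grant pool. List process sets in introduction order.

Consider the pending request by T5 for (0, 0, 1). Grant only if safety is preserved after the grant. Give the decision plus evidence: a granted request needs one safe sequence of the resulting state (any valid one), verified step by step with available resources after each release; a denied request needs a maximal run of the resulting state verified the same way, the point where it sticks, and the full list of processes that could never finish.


GRANT. The post-grant state is safe; one safe sequence: T2, T8, T3, T1, T5.
Key observation: the grant leaves (2, 1, 1) free — enough for T2, whose release restarts the cascade.
Check on the post-grant state, step by step:
  pool = (2, 1, 1)
  T2 needs (1, 0, 0) <= (2, 1, 1) -> finishes; pool += (1, 1, 1) = (3, 2, 2)
  T8 needs (2, 1, 2) <= (3, 2, 2) -> finishes; pool += (0, 1, 1) = (3, 3, 3)
  T3 needs (3, 1, 3) <= (3, 3, 3) -> finishes; pool += (2, 1, 1) = (5, 4, 4)
  T1 needs (3, 2, 4) <= (5, 4, 4) -> finishes; pool += (2, 0, 1) = (7, 4, 5)
  T5 needs (6, 4, 5) <= (7, 4, 5) -> finishes; pool += (0, 2, 3) = (7, 6, 8)


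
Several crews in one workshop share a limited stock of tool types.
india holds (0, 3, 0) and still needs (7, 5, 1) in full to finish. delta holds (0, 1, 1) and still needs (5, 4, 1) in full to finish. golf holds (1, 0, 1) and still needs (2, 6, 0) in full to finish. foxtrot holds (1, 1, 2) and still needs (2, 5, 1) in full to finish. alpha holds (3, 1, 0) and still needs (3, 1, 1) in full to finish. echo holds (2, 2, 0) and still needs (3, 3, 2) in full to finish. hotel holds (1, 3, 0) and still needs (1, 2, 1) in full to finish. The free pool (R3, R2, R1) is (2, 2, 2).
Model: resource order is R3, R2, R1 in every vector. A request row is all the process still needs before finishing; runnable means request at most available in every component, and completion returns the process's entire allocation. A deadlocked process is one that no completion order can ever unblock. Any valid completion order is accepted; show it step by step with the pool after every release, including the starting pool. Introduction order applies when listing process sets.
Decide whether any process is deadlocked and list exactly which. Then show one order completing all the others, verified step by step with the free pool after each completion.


The deadlocked set is empty.
Key observation: no deadlock: hotel fits now, and the freed resources carry the rest through.
The rest can finish in the order hotel, alpha, echo, foxtrot, golf, india, delta. Check, step by step:
  pool = (2, 2, 2)
  hotel: need (1, 2, 1) fits (2, 2, 2); releases (1, 3, 0), pool now (3, 5, 2)
  alpha: need (3, 1, 1) fits (3, 5, 2); releases (3, 1, 0), pool now (6, 6, 2)
  echo: need (3, 3, 2) fits (6, 6, 2); releases (2, 2, 0), pool now (8, 8, 2)
  foxtrot: need (2, 5, 1) fits (8, 8, 2); releases (1, 1, 2), pool now (9, 9, 4)
  golf: need (2, 6, 0) fits (9, 9, 4); releases (1, 0, 1), pool now (10, 9, 5)
  india: need (7, 5, 1) fits (10, 9, 5); releases (0, 3, 0), pool now (10, 12, 5)
  delta: need (5, 4, 1) fits (10, 12, 5); releases (0, 1, 1), pool now (10, 13, 6)


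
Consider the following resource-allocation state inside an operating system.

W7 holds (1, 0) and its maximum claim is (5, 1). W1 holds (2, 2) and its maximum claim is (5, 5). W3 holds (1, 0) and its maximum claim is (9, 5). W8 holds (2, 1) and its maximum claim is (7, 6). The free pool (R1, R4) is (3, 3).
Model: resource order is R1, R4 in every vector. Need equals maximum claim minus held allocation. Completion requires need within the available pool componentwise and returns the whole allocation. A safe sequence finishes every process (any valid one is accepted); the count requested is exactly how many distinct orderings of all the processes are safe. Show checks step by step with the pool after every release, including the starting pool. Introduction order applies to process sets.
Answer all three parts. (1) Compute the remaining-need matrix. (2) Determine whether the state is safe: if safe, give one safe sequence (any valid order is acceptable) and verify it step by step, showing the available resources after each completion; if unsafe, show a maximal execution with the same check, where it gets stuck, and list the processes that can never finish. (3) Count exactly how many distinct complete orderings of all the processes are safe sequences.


(1) Remaining need (order R1, R4):
  W7: (4, 1)
  W1: (3, 3)
  W3: (8, 5)
  W8: (5, 5)
(2) SAFE — a valid safe sequence is W1, W8, W7, W3.
Key observation: the first exact fit in this order is W1 — it needs (3, 3) with (3, 3) free, meeting a requested resource to the last unit.
Check, step by step:
  pool = (3, 3)
  W1: need (3, 3) fits (3, 3); releases (2, 2), pool now (5, 5)
  W8: need (5, 5) fits (5, 5); releases (2, 1), pool now (7, 6)
  W7: need (4, 1) fits (7, 6); releases (1, 0), pool now (8, 6)
  W3: need (8, 5) fits (8, 6); releases (1, 0), pool now (9, 6)
(3) The exact count: 2 of the possible complete orderings are safe sequences.


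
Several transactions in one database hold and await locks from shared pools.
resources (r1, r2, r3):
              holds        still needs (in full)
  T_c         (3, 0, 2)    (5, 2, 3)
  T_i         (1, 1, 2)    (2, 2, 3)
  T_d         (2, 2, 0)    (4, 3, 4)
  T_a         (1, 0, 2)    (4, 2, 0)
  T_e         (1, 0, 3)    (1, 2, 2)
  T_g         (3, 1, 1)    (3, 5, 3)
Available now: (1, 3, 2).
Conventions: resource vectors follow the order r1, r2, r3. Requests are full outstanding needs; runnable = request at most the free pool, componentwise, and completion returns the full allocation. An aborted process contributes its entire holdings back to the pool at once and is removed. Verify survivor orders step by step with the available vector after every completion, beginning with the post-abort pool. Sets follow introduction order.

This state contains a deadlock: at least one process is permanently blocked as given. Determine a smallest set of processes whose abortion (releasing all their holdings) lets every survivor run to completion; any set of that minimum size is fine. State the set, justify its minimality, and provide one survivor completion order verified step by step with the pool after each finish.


Abort T_d.
Key observation: before aborting T_d, T_a was permanently blocked — no order could ever run it; afterwards it completes at step 2.
Minimality: the empty abort set fails — the state is deadlocked as it stands.
One survivor order: T_e, T_a, T_c, T_g, T_i. Walking it through (post-abort pool first):
  pool = (3, 5, 2)
  T_e needs (1, 2, 2) <= (3, 5, 2) -> finishes; pool += (1, 0, 3) = (4, 5, 5)
  T_a needs (4, 2, 0) <= (4, 5, 5) -> finishes; pool += (1, 0, 2) = (5, 5, 7)
  T_c needs (5, 2, 3) <= (5, 5, 7) -> finishes; pool += (3, 0, 2) = (8, 5, 9)
  T_g needs (3, 5, 3) <= (8, 5, 9) -> finishes; pool += (3, 1, 1) = (11, 6, 10)
  T_i needs (2, 2, 3) <= (11, 6, 10) -> finishes; pool += (1, 1, 2) = (12, 7, 12)


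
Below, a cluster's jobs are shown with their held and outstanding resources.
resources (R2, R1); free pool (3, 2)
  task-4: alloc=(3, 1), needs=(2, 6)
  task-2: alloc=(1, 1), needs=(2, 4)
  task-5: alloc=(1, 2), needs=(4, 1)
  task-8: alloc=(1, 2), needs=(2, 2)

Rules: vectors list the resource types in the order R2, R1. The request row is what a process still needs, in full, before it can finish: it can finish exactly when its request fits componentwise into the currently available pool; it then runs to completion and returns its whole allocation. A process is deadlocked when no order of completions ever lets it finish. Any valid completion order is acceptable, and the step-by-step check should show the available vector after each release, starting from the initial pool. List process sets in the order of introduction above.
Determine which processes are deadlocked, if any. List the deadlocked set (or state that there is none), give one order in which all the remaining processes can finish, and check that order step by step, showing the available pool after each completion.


Nothing here is deadlocked.
Key observation: the pool covers task-8 at once, and every later process fits after earlier releases.
A valid finishing order for the others: task-8, task-5, task-4, task-2. Verifying each step:
  pool = (3, 2)
  task-8 needs (2, 2) <= (3, 2) -> finishes; pool += (1, 2) = (4, 4)
  task-5 needs (4, 1) <= (4, 4) -> finishes; pool += (1, 2) = (5, 6)
  task-4 needs (2, 6) <= (5, 6) -> finishes; pool += (3, 1) = (8, 7)
  task-2 needs (2, 4) <= (8, 7) -> finishes; pool += (1, 1) = (9, 8)


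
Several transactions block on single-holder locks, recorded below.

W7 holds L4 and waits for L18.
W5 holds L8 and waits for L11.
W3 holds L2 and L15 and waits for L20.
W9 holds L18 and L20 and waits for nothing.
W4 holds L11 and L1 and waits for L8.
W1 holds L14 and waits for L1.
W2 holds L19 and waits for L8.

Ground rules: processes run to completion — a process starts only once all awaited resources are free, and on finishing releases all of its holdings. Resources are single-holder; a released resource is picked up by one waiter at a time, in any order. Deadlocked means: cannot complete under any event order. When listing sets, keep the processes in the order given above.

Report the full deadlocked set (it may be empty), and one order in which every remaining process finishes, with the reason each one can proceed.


Deadlocked set: W5, W4, W1 and W2.
Key observation: W5 -> W4 -> W5 is a circular wait — nothing in it can go first; W1 and W2 wait into the deadlock from upstream.
A valid finishing order for the others: W9, W7, W3.
Verifying each step:
  W9 waits on nothing -> runs at once and releases L18 and L20
  W7 waits on L18 — all released -> runs and releases L4
  W3 waits on L20 — all released -> runs and releases L2 and L15


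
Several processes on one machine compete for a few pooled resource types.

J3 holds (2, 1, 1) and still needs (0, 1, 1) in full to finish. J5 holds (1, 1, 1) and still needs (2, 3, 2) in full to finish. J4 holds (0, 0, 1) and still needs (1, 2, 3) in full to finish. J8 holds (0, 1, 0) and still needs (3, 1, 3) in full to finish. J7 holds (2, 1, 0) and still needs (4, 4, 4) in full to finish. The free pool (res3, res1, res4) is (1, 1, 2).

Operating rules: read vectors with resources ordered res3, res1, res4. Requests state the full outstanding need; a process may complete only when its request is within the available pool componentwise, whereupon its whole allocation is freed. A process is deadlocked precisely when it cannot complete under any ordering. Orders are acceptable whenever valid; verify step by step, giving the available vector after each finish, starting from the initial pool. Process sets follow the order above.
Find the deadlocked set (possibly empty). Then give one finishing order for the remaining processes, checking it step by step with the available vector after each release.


No process is deadlocked.
Key observation: J3 fits the free pool immediately, and its release cascades until everyone finishes.
The rest can finish in the order J3, J8, J4, J5, J7. Verifying each step:
  pool = (1, 1, 2)
  J3 needs (0, 1, 1) <= (1, 1, 2) -> finishes; pool += (2, 1, 1) = (3, 2, 3)
  J8 needs (3, 1, 3) <= (3, 2, 3) -> finishes; pool += (0, 1, 0) = (3, 3, 3)
  J4 needs (1, 2, 3) <= (3, 3, 3) -> finishes; pool += (0, 0, 1) = (3, 3, 4)
  J5 needs (2, 3, 2) <= (3, 3, 4) -> finishes; pool += (1, 1, 1) = (4, 4, 5)
  J7 needs (4, 4, 4) <= (4, 4, 5) -> finishes; pool += (2, 1, 0) = (6, 5, 5)


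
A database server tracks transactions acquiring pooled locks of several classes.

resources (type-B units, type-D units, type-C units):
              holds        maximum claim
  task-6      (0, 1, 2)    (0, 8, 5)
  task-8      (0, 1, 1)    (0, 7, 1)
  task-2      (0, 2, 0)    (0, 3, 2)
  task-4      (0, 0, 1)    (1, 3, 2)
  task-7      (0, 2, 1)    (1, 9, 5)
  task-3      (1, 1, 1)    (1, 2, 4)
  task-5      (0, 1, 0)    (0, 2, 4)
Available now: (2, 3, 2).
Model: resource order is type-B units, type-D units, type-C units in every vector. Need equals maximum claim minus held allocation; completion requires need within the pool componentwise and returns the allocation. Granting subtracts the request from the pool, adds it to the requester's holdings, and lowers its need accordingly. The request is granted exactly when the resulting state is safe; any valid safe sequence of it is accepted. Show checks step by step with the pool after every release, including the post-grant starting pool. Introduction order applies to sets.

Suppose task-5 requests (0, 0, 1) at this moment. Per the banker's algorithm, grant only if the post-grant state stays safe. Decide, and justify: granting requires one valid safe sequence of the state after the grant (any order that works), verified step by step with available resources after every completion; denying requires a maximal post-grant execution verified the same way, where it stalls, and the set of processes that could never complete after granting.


DENY: after the grant no complete ordering would exist.
Key observation: after task-4, task-2 the pool peaks at (2, 5, 2), and each blocked process is short somewhere: task-6 on type-D units, type-C units; task-8 on type-D units; task-7 on type-D units, type-C units; task-3 on type-C units; task-5 on type-C units.
On the post-grant state, task-4, task-2 is a maximal run — nothing extends it. Verifying each step:
  pool = (2, 3, 1)
  run task-4 (needs (1, 3, 1), free (2, 3, 1)); after release of (0, 0, 1) the pool is (2, 3, 2)
  run task-2 (needs (0, 1, 2), free (2, 3, 2)); after release of (0, 2, 0) the pool is (2, 5, 2)
  blocked: task-6 wants (0, 7, 3), pool (2, 5, 2) — not enough type-D units and type-C units
  blocked: task-8 wants (0, 6, 0), pool (2, 5, 2) — not enough type-D units
  blocked: task-7 wants (1, 7, 4), pool (2, 5, 2) — not enough type-D units and type-C units
  blocked: task-3 wants (0, 1, 3), pool (2, 5, 2) — not enough type-C units
  blocked: task-5 wants (0, 1, 3), pool (2, 5, 2) — not enough type-C units
Processes that could never finish after the grant: task-6, task-8, task-7, task-3 and task-5.


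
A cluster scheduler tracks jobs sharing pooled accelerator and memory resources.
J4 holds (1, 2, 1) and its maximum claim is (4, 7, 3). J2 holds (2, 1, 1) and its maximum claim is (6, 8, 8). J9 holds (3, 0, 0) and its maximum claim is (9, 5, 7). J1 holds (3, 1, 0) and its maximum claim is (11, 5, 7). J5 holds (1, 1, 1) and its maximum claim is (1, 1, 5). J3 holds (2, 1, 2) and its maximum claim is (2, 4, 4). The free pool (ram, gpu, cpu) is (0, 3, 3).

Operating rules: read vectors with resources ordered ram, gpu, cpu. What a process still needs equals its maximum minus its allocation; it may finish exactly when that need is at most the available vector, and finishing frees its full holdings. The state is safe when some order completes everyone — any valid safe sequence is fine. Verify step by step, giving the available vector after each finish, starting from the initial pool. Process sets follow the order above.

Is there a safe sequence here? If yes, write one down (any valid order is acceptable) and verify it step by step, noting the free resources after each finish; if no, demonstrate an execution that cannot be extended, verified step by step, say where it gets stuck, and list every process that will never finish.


SAFE. One safe sequence: J3, J5, J4, J2, J9, J1.
Key observation: the order's first zero-slack moment is J3 ((0, 3, 2) needed, (0, 3, 3) free — a requested resource with nothing to spare).
Verifying each step:
  pool = (0, 3, 3)
  J3: need (0, 3, 2) fits (0, 3, 3); releases (2, 1, 2), pool now (2, 4, 5)
  J5: need (0, 0, 4) fits (2, 4, 5); releases (1, 1, 1), pool now (3, 5, 6)
  J4: need (3, 5, 2) fits (3, 5, 6); releases (1, 2, 1), pool now (4, 7, 7)
  J2: need (4, 7, 7) fits (4, 7, 7); releases (2, 1, 1), pool now (6, 8, 8)
  J9: need (6, 5, 7) fits (6, 8, 8); releases (3, 0, 0), pool now (9, 8, 8)
  J1: need (8, 4, 7) fits (9, 8, 8); releases (3, 1, 0), pool now (12, 9, 8)


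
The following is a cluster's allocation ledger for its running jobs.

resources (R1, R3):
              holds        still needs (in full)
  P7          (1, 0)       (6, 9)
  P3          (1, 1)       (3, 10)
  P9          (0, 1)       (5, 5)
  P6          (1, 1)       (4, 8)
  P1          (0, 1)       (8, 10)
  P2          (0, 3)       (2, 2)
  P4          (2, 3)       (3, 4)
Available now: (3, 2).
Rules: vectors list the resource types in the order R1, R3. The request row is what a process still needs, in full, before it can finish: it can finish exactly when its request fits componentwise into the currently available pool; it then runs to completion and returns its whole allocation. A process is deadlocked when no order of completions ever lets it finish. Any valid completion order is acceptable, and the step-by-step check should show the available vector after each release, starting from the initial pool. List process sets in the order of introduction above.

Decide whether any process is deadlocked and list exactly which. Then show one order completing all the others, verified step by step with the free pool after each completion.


Nothing here is deadlocked.
Key observation: P2 fits the free pool immediately, and its release cascades until everyone finishes.
One completion order for the rest: P2, P4, P6, P9, P3, P7, P1. Walking it through:
  pool = (3, 2)
  run P2 (needs (2, 2), free (3, 2)); after release of (0, 3) the pool is (3, 5)
  run P4 (needs (3, 4), free (3, 5)); after release of (2, 3) the pool is (5, 8)
  run P6 (needs (4, 8), free (5, 8)); after release of (1, 1) the pool is (6, 9)
  run P9 (needs (5, 5), free (6, 9)); after release of (0, 1) the pool is (6, 10)
  run P3 (needs (3, 10), free (6, 10)); after release of (1, 1) the pool is (7, 11)
  run P7 (needs (6, 9), free (7, 11)); after release of (1, 0) the pool is (8, 11)
  run P1 (needs (8, 10), free (8, 11)); after release of (0, 1) the pool is (8, 12)


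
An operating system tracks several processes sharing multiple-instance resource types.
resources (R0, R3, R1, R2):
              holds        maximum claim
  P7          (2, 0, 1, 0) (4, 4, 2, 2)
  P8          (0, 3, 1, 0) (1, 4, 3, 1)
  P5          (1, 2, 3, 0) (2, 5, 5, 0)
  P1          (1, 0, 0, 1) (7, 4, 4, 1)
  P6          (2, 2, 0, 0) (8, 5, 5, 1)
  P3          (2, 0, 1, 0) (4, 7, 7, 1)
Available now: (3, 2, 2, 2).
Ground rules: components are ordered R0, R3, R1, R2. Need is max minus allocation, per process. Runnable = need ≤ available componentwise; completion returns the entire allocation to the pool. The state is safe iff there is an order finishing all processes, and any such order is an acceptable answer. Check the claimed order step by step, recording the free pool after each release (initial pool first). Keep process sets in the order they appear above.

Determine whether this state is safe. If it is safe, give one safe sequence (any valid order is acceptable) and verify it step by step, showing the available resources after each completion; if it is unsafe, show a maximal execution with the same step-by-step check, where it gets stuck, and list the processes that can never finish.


SAFE. One safe sequence: P8, P5, P7, P3, P6, P1.
Key observation: P8 marks the first exact bind of the order: its need (1, 1, 2, 1) fits the free (3, 2, 2, 2) with zero slack on a requested resource.
Walking it through:
  pool = (3, 2, 2, 2)
  P8: need (1, 1, 2, 1) fits (3, 2, 2, 2); releases (0, 3, 1, 0), pool now (3, 5, 3, 2)
  P5: need (1, 3, 2, 0) fits (3, 5, 3, 2); releases (1, 2, 3, 0), pool now (4, 7, 6, 2)
  P7: need (2, 4, 1, 2) fits (4, 7, 6, 2); releases (2, 0, 1, 0), pool now (6, 7, 7, 2)
  P3: need (2, 7, 6, 1) fits (6, 7, 7, 2); releases (2, 0, 1, 0), pool now (8, 7, 8, 2)
  P6: need (6, 3, 5, 1) fits (8, 7, 8, 2); releases (2, 2, 0, 0), pool now (10, 9, 8, 2)
  P1: need (6, 4, 4, 0) fits (10, 9, 8, 2); releases (1, 0, 0, 1), pool now (11, 9, 8, 3)
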